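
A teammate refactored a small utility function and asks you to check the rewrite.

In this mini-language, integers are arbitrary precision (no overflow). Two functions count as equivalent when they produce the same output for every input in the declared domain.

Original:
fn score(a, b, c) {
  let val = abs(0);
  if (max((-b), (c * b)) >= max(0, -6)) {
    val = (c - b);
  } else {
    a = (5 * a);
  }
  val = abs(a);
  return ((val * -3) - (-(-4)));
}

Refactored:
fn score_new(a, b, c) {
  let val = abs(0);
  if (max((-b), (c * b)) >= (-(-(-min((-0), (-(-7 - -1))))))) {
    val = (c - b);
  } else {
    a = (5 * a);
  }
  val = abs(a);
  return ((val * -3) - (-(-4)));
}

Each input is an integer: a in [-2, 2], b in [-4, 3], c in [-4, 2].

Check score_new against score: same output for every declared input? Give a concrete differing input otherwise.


This is a faithful refactor — constant usage differs; also min/max/abs usage differs; also arithmetic usage differs, but the computed results match everywhere.
As a probe, take a=2, b=-2, c=-2: score runs val becomes 0; next (max((-b), (c * b)) >= max(0, -6)) evaluates to true; next val becomes 0; next val becomes 2; next final value -10; score_new runs val becomes 0; next (max((-b), (c * b)) >= (-(-(-min((-0), (-(-7 - -1))))))) evaluates to true; next val becomes 0; next val becomes 2; next final value -10; both end at -10.
Across all 280 domain points the two functions coincide.
verdict: equivalent


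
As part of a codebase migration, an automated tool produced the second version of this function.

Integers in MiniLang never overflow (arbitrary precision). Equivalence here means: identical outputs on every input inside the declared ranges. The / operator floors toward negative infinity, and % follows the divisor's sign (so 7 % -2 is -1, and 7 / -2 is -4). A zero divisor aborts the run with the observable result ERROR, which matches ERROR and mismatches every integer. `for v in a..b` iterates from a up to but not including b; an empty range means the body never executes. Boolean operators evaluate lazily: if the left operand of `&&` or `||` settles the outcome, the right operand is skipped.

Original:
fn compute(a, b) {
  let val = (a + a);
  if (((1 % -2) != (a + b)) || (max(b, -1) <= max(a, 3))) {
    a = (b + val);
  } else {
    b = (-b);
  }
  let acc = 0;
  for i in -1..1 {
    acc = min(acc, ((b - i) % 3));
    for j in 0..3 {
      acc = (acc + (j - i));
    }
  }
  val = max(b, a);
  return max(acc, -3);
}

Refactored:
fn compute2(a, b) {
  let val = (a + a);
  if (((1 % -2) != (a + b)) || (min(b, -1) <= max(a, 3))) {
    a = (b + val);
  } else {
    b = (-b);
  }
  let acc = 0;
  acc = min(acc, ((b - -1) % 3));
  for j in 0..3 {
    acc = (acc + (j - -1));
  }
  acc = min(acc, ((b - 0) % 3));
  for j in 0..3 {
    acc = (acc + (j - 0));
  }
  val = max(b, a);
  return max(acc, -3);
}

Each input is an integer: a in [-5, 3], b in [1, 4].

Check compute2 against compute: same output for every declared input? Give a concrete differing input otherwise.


Take a=-5, b=4.
compute: val becomes -10; next (((1 % -2) != (a + b)) || (max(b, -1) <= max(a, 3))) evaluates to false; next b becomes -4; next acc becomes 0; next at i=-1:; next acc becomes 0; next at j=0:; next acc becomes 1; next at j=1:; next acc becomes 3; next at j=2:; next acc becomes 6; next at i=0:; next acc becomes 2; next at j=0:; next acc becomes 2; next at j=1:; next acc becomes 3; next at j=2:; next acc becomes 5; next val becomes -4; next final value 5
compute2: val becomes -10; next (((1 % -2) != (a + b)) || (min(b, -1) <= max(a, 3))) evaluates to true; next a becomes -6; next acc becomes 0; next acc becomes 0; next at j=0:; next acc becomes 1; next at j=1:; next acc becomes 3; next at j=2:; next acc becomes 6; next acc becomes 1; next at j=0:; next acc becomes 1; next at j=1:; next acc becomes 2; next at j=2:; next acc becomes 4; next val becomes 4; next final value 4
5 vs 4 — the two versions disagree here.
verdict: not equivalent; witness: a=-5, b=4


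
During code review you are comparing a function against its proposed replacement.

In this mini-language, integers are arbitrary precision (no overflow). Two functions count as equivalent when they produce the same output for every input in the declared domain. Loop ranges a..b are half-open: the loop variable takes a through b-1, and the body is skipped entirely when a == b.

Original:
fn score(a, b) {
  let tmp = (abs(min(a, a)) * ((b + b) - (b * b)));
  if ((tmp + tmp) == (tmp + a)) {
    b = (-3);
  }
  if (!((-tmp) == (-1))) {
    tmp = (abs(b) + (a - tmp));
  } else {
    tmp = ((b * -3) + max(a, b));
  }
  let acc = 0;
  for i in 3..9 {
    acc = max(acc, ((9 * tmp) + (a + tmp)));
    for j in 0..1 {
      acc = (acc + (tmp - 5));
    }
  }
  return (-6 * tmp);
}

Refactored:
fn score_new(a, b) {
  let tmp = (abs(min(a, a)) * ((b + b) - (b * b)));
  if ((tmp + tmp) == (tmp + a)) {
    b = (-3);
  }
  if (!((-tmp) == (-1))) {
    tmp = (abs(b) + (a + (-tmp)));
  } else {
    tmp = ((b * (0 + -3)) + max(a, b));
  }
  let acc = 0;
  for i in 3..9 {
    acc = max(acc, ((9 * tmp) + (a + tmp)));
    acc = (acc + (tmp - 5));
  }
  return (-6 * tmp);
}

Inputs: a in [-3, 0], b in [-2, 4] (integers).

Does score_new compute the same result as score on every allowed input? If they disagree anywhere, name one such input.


Equivalent — the differences include constant usage differs, and statement counts differ, and arithmetic usage differs, and local variable names differ, and loop structure differs, yet no declared input distinguishes the two.
One worked example (a=-3, b=3) — score: tmp = -9; ((tmp + tmp) == (tmp + a)) -> false; (!((-tmp) == (-1))) -> true; tmp = 9; acc = 0; [i=3]; acc = 87; [j=0]; acc = 91; [i=4]; acc = 91; [j=0]; acc = 95; [i=5]; acc = 95; [j=0]; acc = 99; [i=6]; acc = 99; [j=0]; acc = 103; [i=7]; acc = 103; [j=0]; acc = 107; [i=8]; acc = 107; [j=0]; acc = 111; return -54; score_new: tmp = -9; ((tmp + tmp) == (tmp + a)) -> false; (!((-tmp) == (-1))) -> true; tmp = 9; acc = 0; [i=3]; acc = 87; acc = 91; [i=4]; acc = 91; acc = 95; [i=5]; acc = 95; acc = 99; [i=6]; acc = 99; acc = 103; [i=7]; acc = 103; acc = 107; [i=8]; acc = 107; acc = 111; return -54; agreement on -54.
Across all 28 domain points the two functions coincide.
verdict: equivalent


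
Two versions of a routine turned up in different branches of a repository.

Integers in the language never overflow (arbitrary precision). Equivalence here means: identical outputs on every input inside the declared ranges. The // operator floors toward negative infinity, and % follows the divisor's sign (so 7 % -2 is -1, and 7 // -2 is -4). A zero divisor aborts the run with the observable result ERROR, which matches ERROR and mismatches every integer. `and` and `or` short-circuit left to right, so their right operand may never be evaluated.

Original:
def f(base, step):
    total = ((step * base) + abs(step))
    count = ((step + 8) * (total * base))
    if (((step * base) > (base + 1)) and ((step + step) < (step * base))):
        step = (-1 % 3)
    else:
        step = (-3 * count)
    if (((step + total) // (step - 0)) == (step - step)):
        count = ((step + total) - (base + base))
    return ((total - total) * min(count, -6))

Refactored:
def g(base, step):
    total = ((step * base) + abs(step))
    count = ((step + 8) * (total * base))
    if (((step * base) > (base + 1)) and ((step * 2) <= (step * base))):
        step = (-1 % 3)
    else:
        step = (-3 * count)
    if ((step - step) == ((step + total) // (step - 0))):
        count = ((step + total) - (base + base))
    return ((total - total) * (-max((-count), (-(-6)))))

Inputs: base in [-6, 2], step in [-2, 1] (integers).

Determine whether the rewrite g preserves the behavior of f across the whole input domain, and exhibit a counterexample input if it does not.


At base=-6, step=0: f gives ERROR, g gives 0.
verdict: not equivalent; witness: base=-6, step=0


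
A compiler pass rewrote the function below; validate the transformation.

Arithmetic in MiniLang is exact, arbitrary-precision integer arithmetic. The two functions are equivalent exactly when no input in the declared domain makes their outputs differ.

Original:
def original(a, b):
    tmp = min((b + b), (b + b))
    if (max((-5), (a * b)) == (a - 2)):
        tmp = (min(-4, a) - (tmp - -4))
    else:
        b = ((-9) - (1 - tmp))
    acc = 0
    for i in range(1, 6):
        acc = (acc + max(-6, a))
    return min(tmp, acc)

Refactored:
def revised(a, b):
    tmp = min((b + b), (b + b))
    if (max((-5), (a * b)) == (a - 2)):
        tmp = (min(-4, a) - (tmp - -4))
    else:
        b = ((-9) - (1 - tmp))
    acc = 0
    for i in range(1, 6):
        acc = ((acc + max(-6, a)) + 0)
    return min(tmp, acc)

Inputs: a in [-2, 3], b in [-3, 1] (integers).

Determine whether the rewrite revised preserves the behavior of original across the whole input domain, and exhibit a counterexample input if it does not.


Changes here: constant usage differs; arithmetic usage differs; the full 30-point sweep finds no disagreement.
verdict: equivalent


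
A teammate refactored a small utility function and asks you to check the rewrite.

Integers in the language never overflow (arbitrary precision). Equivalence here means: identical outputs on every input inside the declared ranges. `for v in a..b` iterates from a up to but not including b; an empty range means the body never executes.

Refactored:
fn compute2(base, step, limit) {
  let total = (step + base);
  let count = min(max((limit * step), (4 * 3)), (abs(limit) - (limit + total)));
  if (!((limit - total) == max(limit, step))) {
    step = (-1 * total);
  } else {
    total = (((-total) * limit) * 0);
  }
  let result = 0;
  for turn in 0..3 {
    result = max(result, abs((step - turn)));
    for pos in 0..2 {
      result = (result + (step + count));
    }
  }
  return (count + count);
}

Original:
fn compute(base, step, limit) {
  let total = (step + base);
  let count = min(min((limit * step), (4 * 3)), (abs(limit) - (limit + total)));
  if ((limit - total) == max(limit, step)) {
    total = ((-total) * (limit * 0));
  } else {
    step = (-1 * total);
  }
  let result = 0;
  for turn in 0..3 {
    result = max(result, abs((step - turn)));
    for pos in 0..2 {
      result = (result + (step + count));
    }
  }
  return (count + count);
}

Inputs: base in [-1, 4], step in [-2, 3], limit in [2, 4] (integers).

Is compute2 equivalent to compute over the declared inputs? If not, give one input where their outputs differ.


Try base=-1, step=-2, limit=2.
compute: total=-3, then count=-4, then ((limit - total) == max(limit, step)) is false, then step=3, then result=0, then (turn=0), then result=3, then (pos=0), then result=2, then (pos=1), then result=1, then (turn=1), then result=2, then (pos=0), then result=1, then (pos=1), then result=0, then (turn=2), then result=1, then (pos=0), then result=0, then (pos=1), then result=-1, then returns -8
compute2: total=-3, then count=3, then (!((limit - total) == max(limit, step))) is true, then step=3, then result=0, then (turn=0), then result=3, then (pos=0), then result=9, then (pos=1), then result=15, then (turn=1), then result=15, then (pos=0), then result=21, then (pos=1), then result=27, then (turn=2), then result=27, then (pos=0), then result=33, then (pos=1), then result=39, then returns 6
-8 against 6: the behavior changed.
verdict: not equivalent; witness: base=-1, step=-2, limit=2


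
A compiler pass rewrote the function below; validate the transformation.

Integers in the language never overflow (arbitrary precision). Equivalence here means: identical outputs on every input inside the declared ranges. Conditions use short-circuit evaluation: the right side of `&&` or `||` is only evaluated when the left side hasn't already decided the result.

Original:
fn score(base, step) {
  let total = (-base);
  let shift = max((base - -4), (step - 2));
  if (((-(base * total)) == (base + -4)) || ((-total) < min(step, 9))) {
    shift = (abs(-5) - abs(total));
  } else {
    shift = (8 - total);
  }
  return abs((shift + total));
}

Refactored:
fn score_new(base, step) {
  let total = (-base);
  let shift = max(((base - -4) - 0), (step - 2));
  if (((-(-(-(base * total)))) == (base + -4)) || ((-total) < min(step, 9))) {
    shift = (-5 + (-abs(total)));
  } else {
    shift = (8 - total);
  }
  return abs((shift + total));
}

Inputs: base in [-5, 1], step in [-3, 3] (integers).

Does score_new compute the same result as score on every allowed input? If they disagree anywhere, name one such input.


Evaluate both at base=1, step=2.
score: total := -1 | shift := 5 | (((-(base * total)) == (base + -4)) || ((-total) < min(step, 9))): true | shift := 4 | result 3
score_new: total := -1 | shift := 5 | (((-(-(-(base * total)))) == (base + -4)) || ((-total) < min(step, 9))): true | shift := -6 | result 7
3 and 7 differ, so these are not the same function on this domain.
verdict: not equivalent; witness: base=1, step=2


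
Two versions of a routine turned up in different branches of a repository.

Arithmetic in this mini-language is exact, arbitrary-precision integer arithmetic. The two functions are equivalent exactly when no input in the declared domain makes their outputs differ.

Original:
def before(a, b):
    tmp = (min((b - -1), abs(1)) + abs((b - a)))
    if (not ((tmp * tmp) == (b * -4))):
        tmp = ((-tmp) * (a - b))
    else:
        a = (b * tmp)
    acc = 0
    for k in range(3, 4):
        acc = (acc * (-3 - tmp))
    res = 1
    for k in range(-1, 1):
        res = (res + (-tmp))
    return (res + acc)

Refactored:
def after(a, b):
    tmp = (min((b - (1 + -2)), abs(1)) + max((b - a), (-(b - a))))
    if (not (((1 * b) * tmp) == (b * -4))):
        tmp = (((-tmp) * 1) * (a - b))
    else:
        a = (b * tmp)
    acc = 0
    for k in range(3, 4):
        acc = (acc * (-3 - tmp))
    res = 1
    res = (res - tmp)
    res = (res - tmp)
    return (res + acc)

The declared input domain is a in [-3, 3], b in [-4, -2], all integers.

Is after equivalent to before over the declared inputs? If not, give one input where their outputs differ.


Run the pair on a=3, b=-4.
before: tmp becomes 4; next (not ((tmp * tmp) == (b * -4))) evaluates to false; next a becomes -16; next acc becomes 0; next at k=3:; next acc becomes 0; next res becomes 1; next at k=-1:; next res becomes -3; next at k=0:; next res becomes -7; next final value -7
after: tmp becomes 4; next (not (((1 * b) * tmp) == (b * -4))) evaluates to true; next tmp becomes -28; next acc becomes 0; next at k=3:; next acc becomes 0; next res becomes 1; next res becomes 29; next res becomes 57; next final value 57
-7 vs 57 — the two versions disagree here.
verdict: not equivalent; witness: a=3, b=-4


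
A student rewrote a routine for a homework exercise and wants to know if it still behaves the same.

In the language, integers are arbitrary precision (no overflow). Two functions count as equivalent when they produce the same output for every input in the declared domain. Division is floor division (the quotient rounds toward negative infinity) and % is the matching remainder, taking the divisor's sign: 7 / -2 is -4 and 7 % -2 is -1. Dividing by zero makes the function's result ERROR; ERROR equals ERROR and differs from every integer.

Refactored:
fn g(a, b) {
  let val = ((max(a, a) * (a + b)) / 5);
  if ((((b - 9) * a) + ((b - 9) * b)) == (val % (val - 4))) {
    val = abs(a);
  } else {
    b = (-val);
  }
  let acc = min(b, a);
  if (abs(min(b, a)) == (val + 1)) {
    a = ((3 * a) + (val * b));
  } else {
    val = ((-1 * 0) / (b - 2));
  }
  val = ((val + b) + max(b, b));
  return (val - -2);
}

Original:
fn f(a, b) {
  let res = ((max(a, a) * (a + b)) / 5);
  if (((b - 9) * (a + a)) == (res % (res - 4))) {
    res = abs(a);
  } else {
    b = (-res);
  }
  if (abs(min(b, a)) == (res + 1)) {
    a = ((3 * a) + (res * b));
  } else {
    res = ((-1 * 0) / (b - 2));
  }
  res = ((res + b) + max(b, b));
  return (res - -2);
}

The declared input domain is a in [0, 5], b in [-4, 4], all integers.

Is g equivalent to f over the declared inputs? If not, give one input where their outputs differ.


There is a counterexample at a=0, b=-4: -6 on one side, 2 on the other.
f: res=0, then (((b - 9) * (a + a)) == (res % (res - 4))) is true, then res=0, then (abs(min(b, a)) == (res + 1)) is false, then res=0, then res=-8, then returns -6
g: val=0, then ((((b - 9) * a) + ((b - 9) * b)) == (val % (val - 4))) is false, then b=0, then acc=0, then (abs(min(b, a)) == (val + 1)) is false, then val=0, then val=0, then returns 2
verdict: not equivalent; witness: a=0, b=-4


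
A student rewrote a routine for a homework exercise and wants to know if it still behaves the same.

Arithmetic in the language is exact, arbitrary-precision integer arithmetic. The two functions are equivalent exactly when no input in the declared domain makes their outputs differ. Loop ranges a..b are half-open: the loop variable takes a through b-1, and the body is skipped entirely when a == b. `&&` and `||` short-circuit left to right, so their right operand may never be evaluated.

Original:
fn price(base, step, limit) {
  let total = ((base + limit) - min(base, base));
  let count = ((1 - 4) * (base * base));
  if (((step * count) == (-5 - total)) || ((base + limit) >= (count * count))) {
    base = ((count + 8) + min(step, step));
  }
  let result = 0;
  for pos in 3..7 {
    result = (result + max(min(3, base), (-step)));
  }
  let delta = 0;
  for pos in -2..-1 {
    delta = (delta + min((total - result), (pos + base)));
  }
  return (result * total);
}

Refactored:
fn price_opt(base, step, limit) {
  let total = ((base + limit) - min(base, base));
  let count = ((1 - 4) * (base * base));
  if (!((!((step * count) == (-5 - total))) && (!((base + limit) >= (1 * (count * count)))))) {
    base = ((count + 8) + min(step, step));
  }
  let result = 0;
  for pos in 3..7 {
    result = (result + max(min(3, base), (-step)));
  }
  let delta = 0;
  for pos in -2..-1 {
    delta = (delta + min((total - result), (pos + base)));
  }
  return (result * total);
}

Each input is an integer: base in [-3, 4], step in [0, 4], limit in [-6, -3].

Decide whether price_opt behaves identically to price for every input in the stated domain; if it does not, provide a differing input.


Equivalent — the differences include boolean connective usage differs; arithmetic usage differs; constant usage differs, yet no declared input distinguishes the two.
One worked example (base=-1, step=4, limit=-5) — price: total becomes -5; next count becomes -3; next (((step * count) == (-5 - total)) || ((base + limit) >= (count * count))) evaluates to false; next result becomes 0; next at pos=3:; next result becomes -1; next at pos=4:; next result becomes -2; next at pos=5:; next result becomes -3; next at pos=6:; next result becomes -4; next delta becomes 0; next at pos=-2:; next delta becomes -3; next final value 20; price_opt: total becomes -5; next count becomes -3; next (!((!((step * count) == (-5 - total))) && (!((base + limit) >= (1 * (count * count)))))) evaluates to false; next result becomes 0; next at pos=3:; next result becomes -1; next at pos=4:; next result becomes -2; next at pos=5:; next result becomes -3; next at pos=6:; next result becomes -4; next delta becomes 0; next at pos=-2:; next delta becomes -3; next final value 20; agreement on 20.
Across all 160 domain points the two functions coincide.
verdict: equivalent


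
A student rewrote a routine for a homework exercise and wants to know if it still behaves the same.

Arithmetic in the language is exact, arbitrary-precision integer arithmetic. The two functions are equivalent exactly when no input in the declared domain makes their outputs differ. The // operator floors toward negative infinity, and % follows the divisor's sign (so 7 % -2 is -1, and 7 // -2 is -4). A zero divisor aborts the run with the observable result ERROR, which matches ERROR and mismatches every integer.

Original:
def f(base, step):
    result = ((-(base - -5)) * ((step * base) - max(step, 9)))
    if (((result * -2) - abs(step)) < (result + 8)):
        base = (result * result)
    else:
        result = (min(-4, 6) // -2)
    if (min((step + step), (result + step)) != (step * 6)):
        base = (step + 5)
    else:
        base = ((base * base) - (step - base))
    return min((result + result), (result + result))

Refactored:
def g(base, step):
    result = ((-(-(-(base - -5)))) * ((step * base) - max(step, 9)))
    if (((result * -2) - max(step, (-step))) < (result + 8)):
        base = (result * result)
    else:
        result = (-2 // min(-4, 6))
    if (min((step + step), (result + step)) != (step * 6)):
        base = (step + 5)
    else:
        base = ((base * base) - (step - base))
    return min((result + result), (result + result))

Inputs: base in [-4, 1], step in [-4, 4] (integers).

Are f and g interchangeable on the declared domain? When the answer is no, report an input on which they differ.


Consider the input base=-4, step=-4.
f: result becomes -7; next (((result * -2) - abs(step)) < (result + 8)) evaluates to false; next result becomes 2; next (min((step + step), (result + step)) != (step * 6)) evaluates to true; next base becomes 1; next final value 4
g: result becomes -7; next (((result * -2) - max(step, (-step))) < (result + 8)) evaluates to false; next result becomes 0; next (min((step + step), (result + step)) != (step * 6)) evaluates to true; next base becomes 1; next final value 0
4 vs 0 — the two versions disagree here.
verdict: not equivalent; witness: base=-4, step=-4


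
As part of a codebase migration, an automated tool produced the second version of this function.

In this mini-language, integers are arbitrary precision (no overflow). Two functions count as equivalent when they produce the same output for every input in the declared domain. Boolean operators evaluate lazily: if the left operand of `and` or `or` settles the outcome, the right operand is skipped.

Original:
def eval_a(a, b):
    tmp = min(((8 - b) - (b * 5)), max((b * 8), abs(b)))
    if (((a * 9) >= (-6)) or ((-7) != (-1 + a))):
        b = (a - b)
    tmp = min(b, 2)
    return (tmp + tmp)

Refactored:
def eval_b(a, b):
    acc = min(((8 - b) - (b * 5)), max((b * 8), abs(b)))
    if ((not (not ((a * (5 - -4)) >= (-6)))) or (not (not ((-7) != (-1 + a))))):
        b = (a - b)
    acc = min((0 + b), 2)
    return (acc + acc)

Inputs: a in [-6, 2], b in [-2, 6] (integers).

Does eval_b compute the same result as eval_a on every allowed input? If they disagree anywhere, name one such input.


Side by side, the visible changes include: local variable names differ; and arithmetic usage differs; and constant usage differs; and boolean connective usage differs.
Spot check at a=-3, b=0 — eval_a: tmp := 0 | (((a * 9) >= (-6)) or ((-7) != (-1 + a))): true | b := -3 | tmp := -3 | result -6. eval_b: acc := 0 | ((not (not ((a * (5 - -4)) >= (-6)))) or (not (not ((-7) != (-1 + a))))): true | b := -3 | acc := -3 | result -6. Both give -6.
Checked all 81 inputs in the declared domain: the outputs agree on every one.
verdict: equivalent


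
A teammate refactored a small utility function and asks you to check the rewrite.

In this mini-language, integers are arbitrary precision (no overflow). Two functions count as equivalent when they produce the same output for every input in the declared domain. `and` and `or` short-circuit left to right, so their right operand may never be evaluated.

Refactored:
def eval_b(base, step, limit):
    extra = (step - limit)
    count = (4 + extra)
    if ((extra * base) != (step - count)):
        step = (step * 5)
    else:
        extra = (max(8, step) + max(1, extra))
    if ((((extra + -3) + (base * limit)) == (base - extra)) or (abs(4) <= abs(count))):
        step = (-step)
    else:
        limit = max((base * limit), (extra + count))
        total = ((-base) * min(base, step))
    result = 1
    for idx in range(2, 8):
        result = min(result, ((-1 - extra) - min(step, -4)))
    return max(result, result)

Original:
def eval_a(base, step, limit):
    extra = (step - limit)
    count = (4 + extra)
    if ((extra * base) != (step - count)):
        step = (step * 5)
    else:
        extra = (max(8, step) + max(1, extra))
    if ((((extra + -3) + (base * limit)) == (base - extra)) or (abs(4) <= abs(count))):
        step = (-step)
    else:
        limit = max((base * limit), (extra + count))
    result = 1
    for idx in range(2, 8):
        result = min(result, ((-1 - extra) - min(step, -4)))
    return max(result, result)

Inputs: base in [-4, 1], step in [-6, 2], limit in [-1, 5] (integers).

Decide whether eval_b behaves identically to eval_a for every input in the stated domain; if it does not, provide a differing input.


Differences: statement counts differ; also arithmetic usage differs; also local variable names differ; also min/max/abs usage differs — yet all 378 inputs agree.
verdict: equivalent


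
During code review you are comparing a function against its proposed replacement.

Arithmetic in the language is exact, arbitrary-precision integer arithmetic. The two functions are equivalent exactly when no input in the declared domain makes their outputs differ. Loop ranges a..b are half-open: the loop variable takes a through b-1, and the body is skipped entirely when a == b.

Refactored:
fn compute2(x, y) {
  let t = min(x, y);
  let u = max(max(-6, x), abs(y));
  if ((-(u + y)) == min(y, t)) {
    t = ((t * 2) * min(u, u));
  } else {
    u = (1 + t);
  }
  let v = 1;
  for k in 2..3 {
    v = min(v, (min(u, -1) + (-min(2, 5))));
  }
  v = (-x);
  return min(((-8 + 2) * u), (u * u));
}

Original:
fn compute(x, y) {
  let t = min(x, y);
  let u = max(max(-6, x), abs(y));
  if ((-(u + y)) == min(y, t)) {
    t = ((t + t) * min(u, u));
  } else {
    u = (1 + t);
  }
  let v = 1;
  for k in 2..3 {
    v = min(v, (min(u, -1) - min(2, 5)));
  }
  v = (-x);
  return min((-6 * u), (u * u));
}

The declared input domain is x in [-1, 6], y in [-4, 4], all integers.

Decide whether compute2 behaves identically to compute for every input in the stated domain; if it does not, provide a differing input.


Changes here: arithmetic usage differs, and constant usage differs; the full 72-point sweep finds no disagreement.
verdict: equivalent


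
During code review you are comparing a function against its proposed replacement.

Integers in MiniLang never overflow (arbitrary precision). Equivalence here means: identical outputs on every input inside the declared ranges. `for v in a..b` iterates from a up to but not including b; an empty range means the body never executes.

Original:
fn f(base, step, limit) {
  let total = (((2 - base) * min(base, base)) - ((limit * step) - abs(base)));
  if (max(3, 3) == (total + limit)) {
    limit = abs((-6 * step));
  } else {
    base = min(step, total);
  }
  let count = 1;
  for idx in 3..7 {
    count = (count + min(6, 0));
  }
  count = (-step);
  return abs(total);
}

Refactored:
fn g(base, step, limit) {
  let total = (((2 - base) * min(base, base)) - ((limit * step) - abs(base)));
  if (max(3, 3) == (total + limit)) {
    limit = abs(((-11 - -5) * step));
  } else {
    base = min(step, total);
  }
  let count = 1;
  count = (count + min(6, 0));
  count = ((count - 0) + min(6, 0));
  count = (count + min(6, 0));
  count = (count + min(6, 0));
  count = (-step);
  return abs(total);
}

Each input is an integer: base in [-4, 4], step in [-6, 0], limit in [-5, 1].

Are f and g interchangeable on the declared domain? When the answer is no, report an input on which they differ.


Equivalent — the differences include loop structure differs, and arithmetic usage differs, and min/max/abs usage differs, and constant usage differs, and statement counts differ, and local variable names differ, yet no declared input distinguishes the two.
As a probe, take base=4, step=-5, limit=-2: f runs total=-14, then (max(3, 3) == (total + limit)) is false, then base=-14, then count=1, then (idx=3), then count=1, then (idx=4), then count=1, then (idx=5), then count=1, then (idx=6), then count=1, then count=5, then returns 14; g runs total=-14, then (max(3, 3) == (total + limit)) is false, then base=-14, then count=1, then count=1, then count=1, then count=1, then count=1, then count=5, then returns 14; both end at 14.
Sweeping the whole domain (441 inputs) finds no disagreement.
verdict: equivalent


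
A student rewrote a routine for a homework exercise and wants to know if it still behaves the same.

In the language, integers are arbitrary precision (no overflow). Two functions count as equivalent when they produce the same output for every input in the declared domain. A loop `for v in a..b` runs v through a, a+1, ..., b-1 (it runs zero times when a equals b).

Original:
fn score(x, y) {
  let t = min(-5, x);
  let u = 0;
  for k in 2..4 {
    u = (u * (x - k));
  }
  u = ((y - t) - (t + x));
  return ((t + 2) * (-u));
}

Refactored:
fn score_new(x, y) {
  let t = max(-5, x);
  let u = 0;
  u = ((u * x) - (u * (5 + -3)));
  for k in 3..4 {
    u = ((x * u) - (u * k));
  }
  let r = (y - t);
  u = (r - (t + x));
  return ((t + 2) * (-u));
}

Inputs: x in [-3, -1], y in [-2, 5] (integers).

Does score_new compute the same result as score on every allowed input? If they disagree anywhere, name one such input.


Run the pair on x=-3, y=-2.
score: t=-5, then u=0, then (k=2), then u=0, then (k=3), then u=0, then u=11, then returns 33
score_new: t=-3, then u=0, then u=0, then (k=3), then u=0, then r=1, then u=7, then returns 7
33 and 7 differ, so these are not the same function on this domain.
verdict: not equivalent; witness: x=-3, y=-2


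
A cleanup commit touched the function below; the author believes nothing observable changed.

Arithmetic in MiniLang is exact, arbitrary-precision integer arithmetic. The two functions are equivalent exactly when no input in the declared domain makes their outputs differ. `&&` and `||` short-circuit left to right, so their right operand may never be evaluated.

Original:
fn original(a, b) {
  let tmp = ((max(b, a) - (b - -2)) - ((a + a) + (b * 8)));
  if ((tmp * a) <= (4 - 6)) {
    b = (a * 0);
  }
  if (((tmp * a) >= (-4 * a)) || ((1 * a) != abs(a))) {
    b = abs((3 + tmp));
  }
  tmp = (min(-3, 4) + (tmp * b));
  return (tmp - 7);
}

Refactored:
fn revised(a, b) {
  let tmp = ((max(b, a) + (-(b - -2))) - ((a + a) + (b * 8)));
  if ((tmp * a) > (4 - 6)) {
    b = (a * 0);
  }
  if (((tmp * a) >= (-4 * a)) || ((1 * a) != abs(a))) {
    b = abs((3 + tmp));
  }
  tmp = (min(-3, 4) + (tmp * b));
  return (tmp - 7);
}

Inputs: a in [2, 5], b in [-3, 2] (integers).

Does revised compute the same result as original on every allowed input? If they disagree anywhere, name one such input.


Run the pair on a=2, b=1.
original: tmp becomes -13; next ((tmp * a) <= (4 - 6)) evaluates to true; next b becomes 0; next (((tmp * a) >= (-4 * a)) || ((1 * a) != abs(a))) evaluates to false; next tmp becomes -3; next final value -10
revised: tmp becomes -13; next ((tmp * a) > (4 - 6)) evaluates to false; next (((tmp * a) >= (-4 * a)) || ((1 * a) != abs(a))) evaluates to false; next tmp becomes -16; next final value -23
-10 and -23 differ, so these are not the same function on this domain.
verdict: not equivalent; witness: a=2, b=1


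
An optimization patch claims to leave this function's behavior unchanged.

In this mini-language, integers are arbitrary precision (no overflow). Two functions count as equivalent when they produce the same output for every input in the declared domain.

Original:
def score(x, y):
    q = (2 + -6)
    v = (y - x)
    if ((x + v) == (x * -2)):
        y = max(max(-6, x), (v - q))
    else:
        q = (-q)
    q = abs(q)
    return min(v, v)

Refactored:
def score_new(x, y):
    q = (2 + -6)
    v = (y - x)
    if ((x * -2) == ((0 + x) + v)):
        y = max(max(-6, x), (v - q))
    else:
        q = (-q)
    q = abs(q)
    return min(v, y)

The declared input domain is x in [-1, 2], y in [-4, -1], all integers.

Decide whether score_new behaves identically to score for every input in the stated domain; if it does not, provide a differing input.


Run the pair on x=-1, y=-4.
score: q becomes -4; next v becomes -3; next ((x + v) == (x * -2)) evaluates to false; next q becomes 4; next q becomes 4; next final value -3
score_new: q becomes -4; next v becomes -3; next ((x * -2) == ((0 + x) + v)) evaluates to false; next q becomes 4; next q becomes 4; next final value -4
-3 vs -4 — the two versions disagree here.
verdict: not equivalent; witness: x=-1, y=-4


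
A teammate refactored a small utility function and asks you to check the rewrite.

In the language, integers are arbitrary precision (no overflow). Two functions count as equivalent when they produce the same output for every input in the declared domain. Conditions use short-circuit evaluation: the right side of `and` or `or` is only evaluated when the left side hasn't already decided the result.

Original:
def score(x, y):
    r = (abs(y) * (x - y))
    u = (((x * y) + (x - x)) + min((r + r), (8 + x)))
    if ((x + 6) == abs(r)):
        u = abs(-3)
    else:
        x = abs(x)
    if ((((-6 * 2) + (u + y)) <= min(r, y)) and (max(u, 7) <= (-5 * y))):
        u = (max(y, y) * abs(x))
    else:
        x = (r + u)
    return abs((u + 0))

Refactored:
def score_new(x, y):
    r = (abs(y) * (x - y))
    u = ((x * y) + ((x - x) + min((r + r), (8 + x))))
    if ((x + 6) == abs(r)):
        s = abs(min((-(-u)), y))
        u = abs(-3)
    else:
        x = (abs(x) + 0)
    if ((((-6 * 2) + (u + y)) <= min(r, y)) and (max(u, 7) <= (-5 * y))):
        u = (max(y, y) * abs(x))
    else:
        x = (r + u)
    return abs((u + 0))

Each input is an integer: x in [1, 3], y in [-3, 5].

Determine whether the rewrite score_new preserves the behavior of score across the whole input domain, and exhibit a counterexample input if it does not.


The two versions differ — the changes include constant usage differs, and local variable names differ, and min/max/abs usage differs, and statement counts differ, and arithmetic usage differs.
Tracing x=3, y=-1: score: r = 4; u = 5; ((x + 6) == abs(r)) -> false; x = 3; ((((-6 * 2) + (u + y)) <= min(r, y)) and (max(u, 7) <= (-5 * y))) -> false; x = 9; return 5 | score_new: r = 4; u = 5; ((x + 6) == abs(r)) -> false; x = 3; ((((-6 * 2) + (u + y)) <= min(r, y)) and (max(u, 7) <= (-5 * y))) -> false; x = 9; return 5 — matching result 5.
Across all 27 domain points the two functions coincide.
verdict: equivalent


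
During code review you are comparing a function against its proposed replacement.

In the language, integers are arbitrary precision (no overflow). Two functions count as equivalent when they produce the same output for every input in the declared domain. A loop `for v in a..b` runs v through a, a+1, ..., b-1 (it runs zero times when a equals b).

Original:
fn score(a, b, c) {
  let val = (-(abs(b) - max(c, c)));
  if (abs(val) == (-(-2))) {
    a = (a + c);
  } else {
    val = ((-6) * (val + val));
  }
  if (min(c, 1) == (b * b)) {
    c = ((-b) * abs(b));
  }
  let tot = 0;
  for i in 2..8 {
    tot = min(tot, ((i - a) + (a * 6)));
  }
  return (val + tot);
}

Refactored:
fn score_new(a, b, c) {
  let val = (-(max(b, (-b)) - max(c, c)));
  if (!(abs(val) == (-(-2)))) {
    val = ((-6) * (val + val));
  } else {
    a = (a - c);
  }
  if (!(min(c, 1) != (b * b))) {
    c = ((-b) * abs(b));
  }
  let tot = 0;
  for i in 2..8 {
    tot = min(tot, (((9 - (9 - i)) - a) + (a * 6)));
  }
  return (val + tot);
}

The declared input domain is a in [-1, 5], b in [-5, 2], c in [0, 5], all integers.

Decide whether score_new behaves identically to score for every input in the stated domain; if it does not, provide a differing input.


On input a=-1, b=-5, c=3, score returns -2 while score_new returns -20.
verdict: not equivalent; witness: a=-1, b=-5, c=3


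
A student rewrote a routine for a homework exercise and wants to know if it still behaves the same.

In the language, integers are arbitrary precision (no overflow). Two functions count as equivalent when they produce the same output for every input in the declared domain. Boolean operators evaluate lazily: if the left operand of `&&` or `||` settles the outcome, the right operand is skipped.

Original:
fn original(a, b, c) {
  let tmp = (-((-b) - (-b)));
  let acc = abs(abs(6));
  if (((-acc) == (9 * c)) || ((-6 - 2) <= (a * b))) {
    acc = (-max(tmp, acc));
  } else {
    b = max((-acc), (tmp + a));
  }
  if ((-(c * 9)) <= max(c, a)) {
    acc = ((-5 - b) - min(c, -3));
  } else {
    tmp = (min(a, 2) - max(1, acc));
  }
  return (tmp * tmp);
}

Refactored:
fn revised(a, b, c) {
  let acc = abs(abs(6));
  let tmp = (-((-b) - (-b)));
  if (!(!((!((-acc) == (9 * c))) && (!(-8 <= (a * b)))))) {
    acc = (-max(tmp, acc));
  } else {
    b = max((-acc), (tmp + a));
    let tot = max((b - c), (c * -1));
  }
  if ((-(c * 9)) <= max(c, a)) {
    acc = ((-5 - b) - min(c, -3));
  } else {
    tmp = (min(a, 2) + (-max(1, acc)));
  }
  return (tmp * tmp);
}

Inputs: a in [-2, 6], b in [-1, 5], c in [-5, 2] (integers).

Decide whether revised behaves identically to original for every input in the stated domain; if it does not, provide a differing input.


These are not equivalent — on a=-2, b=-1, c=-5 the outputs split (9 vs 64).
original: tmp = 0; acc = 6; (((-acc) == (9 * c)) || ((-6 - 2) <= (a * b))) -> true; acc = -6; ((-(c * 9)) <= max(c, a)) -> false; tmp = -3; return 9
revised: acc = 6; tmp = 0; (!(!((!((-acc) == (9 * c))) && (!(-8 <= (a * b)))))) -> false; b = -2; tot = 5; ((-(c * 9)) <= max(c, a)) -> false; tmp = -8; return 64
verdict: not equivalent; witness: a=-2, b=-1, c=-5


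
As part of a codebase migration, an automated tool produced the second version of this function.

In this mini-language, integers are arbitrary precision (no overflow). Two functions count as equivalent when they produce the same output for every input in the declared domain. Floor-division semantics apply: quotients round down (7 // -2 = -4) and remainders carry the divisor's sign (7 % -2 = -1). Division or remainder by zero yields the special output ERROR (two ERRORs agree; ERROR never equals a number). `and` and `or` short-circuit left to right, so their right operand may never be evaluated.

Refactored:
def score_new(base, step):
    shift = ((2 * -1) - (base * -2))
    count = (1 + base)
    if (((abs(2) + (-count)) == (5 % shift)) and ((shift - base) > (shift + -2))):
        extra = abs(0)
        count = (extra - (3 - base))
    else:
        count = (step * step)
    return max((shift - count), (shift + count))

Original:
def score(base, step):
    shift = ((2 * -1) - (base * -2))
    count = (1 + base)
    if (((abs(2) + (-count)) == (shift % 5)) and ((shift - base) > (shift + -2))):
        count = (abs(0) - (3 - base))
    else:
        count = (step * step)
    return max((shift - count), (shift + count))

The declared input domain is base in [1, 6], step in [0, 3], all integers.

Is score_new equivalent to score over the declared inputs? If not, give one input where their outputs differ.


On input base=1, step=0, score returns 2 while score_new returns ERROR.
verdict: not equivalent; witness: base=1, step=0


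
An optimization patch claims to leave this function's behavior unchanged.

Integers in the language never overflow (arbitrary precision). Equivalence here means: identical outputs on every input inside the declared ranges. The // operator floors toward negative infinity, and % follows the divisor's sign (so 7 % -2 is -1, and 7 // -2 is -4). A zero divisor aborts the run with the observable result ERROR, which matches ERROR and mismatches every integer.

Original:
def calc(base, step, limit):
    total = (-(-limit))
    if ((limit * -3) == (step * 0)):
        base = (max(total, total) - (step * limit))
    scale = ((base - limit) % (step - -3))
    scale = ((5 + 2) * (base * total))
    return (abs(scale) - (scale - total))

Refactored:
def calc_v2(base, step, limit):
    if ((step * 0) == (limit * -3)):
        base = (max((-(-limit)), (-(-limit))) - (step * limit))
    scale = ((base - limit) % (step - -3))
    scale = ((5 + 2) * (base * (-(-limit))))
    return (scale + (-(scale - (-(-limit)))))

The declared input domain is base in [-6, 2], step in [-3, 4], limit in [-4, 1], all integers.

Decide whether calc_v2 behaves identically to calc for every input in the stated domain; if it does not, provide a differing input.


There is a counterexample at base=-6, step=-2, limit=1: 85 on one side, 1 on the other.
calc: total = 1; ((limit * -3) == (step * 0)) -> false; scale = 0; scale = -42; return 85
calc_v2: ((step * 0) == (limit * -3)) -> false; scale = 0; scale = -42; return 1
verdict: not equivalent; witness: base=-6, step=-2, limit=1
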